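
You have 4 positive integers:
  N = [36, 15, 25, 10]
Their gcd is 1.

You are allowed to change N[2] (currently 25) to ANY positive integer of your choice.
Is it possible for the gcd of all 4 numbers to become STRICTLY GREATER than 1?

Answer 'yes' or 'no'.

Answer: no

Derivation:
Current gcd = 1
gcd of all OTHER numbers (without N[2]=25): gcd([36, 15, 10]) = 1
The new gcd after any change is gcd(1, new_value).
This can be at most 1.
Since 1 = old gcd 1, the gcd can only stay the same or decrease.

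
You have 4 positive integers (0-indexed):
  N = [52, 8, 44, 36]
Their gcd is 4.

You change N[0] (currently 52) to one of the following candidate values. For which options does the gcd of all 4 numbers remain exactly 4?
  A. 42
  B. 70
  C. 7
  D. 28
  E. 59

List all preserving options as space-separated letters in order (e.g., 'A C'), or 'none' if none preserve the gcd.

Old gcd = 4; gcd of others (without N[0]) = 4
New gcd for candidate v: gcd(4, v). Preserves old gcd iff gcd(4, v) = 4.
  Option A: v=42, gcd(4,42)=2 -> changes
  Option B: v=70, gcd(4,70)=2 -> changes
  Option C: v=7, gcd(4,7)=1 -> changes
  Option D: v=28, gcd(4,28)=4 -> preserves
  Option E: v=59, gcd(4,59)=1 -> changes

Answer: D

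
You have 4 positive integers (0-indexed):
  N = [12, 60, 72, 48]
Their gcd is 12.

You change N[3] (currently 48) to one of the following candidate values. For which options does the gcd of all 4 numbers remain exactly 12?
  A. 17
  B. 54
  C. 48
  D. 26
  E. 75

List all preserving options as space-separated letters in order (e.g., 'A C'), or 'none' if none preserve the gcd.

Old gcd = 12; gcd of others (without N[3]) = 12
New gcd for candidate v: gcd(12, v). Preserves old gcd iff gcd(12, v) = 12.
  Option A: v=17, gcd(12,17)=1 -> changes
  Option B: v=54, gcd(12,54)=6 -> changes
  Option C: v=48, gcd(12,48)=12 -> preserves
  Option D: v=26, gcd(12,26)=2 -> changes
  Option E: v=75, gcd(12,75)=3 -> changes

Answer: C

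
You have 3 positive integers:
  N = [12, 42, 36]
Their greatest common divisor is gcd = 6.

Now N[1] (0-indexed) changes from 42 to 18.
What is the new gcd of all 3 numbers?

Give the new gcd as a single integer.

Answer: 6

Derivation:
Numbers: [12, 42, 36], gcd = 6
Change: index 1, 42 -> 18
gcd of the OTHER numbers (without index 1): gcd([12, 36]) = 12
New gcd = gcd(g_others, new_val) = gcd(12, 18) = 6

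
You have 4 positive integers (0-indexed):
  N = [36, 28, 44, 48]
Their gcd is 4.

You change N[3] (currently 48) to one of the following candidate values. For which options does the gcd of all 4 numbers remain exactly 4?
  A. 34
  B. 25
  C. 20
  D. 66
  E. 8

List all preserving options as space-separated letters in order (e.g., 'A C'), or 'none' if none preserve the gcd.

Old gcd = 4; gcd of others (without N[3]) = 4
New gcd for candidate v: gcd(4, v). Preserves old gcd iff gcd(4, v) = 4.
  Option A: v=34, gcd(4,34)=2 -> changes
  Option B: v=25, gcd(4,25)=1 -> changes
  Option C: v=20, gcd(4,20)=4 -> preserves
  Option D: v=66, gcd(4,66)=2 -> changes
  Option E: v=8, gcd(4,8)=4 -> preserves

Answer: C E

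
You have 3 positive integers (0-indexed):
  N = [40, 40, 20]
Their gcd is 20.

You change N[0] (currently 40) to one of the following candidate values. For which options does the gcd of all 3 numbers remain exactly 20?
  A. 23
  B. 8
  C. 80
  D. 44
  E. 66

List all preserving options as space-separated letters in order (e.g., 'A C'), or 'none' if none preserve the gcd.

Answer: C

Derivation:
Old gcd = 20; gcd of others (without N[0]) = 20
New gcd for candidate v: gcd(20, v). Preserves old gcd iff gcd(20, v) = 20.
  Option A: v=23, gcd(20,23)=1 -> changes
  Option B: v=8, gcd(20,8)=4 -> changes
  Option C: v=80, gcd(20,80)=20 -> preserves
  Option D: v=44, gcd(20,44)=4 -> changes
  Option E: v=66, gcd(20,66)=2 -> changes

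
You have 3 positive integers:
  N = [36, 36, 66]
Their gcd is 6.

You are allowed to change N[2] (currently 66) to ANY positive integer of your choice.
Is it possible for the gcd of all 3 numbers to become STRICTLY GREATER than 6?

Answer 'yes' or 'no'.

Answer: yes

Derivation:
Current gcd = 6
gcd of all OTHER numbers (without N[2]=66): gcd([36, 36]) = 36
The new gcd after any change is gcd(36, new_value).
This can be at most 36.
Since 36 > old gcd 6, the gcd CAN increase (e.g., set N[2] = 36).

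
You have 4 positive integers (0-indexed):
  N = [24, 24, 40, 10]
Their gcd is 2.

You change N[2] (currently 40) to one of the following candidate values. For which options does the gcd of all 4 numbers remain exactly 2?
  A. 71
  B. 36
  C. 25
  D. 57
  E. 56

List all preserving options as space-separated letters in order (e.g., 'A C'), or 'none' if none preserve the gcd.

Answer: B E

Derivation:
Old gcd = 2; gcd of others (without N[2]) = 2
New gcd for candidate v: gcd(2, v). Preserves old gcd iff gcd(2, v) = 2.
  Option A: v=71, gcd(2,71)=1 -> changes
  Option B: v=36, gcd(2,36)=2 -> preserves
  Option C: v=25, gcd(2,25)=1 -> changes
  Option D: v=57, gcd(2,57)=1 -> changes
  Option E: v=56, gcd(2,56)=2 -> preserves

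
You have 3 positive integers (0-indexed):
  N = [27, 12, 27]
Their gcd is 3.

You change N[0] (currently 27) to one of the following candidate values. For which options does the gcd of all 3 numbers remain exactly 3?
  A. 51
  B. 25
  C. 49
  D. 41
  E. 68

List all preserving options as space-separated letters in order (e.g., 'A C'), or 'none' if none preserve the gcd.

Answer: A

Derivation:
Old gcd = 3; gcd of others (without N[0]) = 3
New gcd for candidate v: gcd(3, v). Preserves old gcd iff gcd(3, v) = 3.
  Option A: v=51, gcd(3,51)=3 -> preserves
  Option B: v=25, gcd(3,25)=1 -> changes
  Option C: v=49, gcd(3,49)=1 -> changes
  Option D: v=41, gcd(3,41)=1 -> changes
  Option E: v=68, gcd(3,68)=1 -> changes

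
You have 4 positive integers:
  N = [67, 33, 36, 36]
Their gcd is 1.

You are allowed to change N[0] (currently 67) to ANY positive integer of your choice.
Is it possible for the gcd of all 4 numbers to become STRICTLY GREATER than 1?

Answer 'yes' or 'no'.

Current gcd = 1
gcd of all OTHER numbers (without N[0]=67): gcd([33, 36, 36]) = 3
The new gcd after any change is gcd(3, new_value).
This can be at most 3.
Since 3 > old gcd 1, the gcd CAN increase (e.g., set N[0] = 3).

Answer: yes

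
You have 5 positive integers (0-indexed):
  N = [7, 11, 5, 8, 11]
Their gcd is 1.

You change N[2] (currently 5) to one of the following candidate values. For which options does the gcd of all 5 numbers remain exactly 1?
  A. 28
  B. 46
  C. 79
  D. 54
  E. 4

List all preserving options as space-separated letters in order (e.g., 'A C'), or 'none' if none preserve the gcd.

Answer: A B C D E

Derivation:
Old gcd = 1; gcd of others (without N[2]) = 1
New gcd for candidate v: gcd(1, v). Preserves old gcd iff gcd(1, v) = 1.
  Option A: v=28, gcd(1,28)=1 -> preserves
  Option B: v=46, gcd(1,46)=1 -> preserves
  Option C: v=79, gcd(1,79)=1 -> preserves
  Option D: v=54, gcd(1,54)=1 -> preserves
  Option E: v=4, gcd(1,4)=1 -> preserves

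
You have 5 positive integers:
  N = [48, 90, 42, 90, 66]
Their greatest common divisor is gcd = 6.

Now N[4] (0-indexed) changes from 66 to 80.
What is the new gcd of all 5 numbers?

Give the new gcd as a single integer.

Answer: 2

Derivation:
Numbers: [48, 90, 42, 90, 66], gcd = 6
Change: index 4, 66 -> 80
gcd of the OTHER numbers (without index 4): gcd([48, 90, 42, 90]) = 6
New gcd = gcd(g_others, new_val) = gcd(6, 80) = 2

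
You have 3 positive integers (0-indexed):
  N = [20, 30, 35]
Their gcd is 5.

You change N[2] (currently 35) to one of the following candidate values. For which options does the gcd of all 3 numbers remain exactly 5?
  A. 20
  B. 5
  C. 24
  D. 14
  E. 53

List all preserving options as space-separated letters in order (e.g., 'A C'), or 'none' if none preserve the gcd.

Answer: B

Derivation:
Old gcd = 5; gcd of others (without N[2]) = 10
New gcd for candidate v: gcd(10, v). Preserves old gcd iff gcd(10, v) = 5.
  Option A: v=20, gcd(10,20)=10 -> changes
  Option B: v=5, gcd(10,5)=5 -> preserves
  Option C: v=24, gcd(10,24)=2 -> changes
  Option D: v=14, gcd(10,14)=2 -> changes
  Option E: v=53, gcd(10,53)=1 -> changes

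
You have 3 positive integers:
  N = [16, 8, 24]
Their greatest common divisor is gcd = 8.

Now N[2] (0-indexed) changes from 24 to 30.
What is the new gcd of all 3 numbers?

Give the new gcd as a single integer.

Numbers: [16, 8, 24], gcd = 8
Change: index 2, 24 -> 30
gcd of the OTHER numbers (without index 2): gcd([16, 8]) = 8
New gcd = gcd(g_others, new_val) = gcd(8, 30) = 2

Answer: 2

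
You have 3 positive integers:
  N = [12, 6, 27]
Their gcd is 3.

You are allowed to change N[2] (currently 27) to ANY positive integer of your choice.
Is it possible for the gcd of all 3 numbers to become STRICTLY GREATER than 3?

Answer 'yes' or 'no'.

Answer: yes

Derivation:
Current gcd = 3
gcd of all OTHER numbers (without N[2]=27): gcd([12, 6]) = 6
The new gcd after any change is gcd(6, new_value).
This can be at most 6.
Since 6 > old gcd 3, the gcd CAN increase (e.g., set N[2] = 6).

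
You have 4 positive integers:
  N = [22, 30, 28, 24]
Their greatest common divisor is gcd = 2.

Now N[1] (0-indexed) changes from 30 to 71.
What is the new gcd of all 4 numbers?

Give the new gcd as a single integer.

Answer: 1

Derivation:
Numbers: [22, 30, 28, 24], gcd = 2
Change: index 1, 30 -> 71
gcd of the OTHER numbers (without index 1): gcd([22, 28, 24]) = 2
New gcd = gcd(g_others, new_val) = gcd(2, 71) = 1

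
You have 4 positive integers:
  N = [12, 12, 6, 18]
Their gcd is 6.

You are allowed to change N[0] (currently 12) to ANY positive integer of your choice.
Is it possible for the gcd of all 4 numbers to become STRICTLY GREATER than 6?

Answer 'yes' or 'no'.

Current gcd = 6
gcd of all OTHER numbers (without N[0]=12): gcd([12, 6, 18]) = 6
The new gcd after any change is gcd(6, new_value).
This can be at most 6.
Since 6 = old gcd 6, the gcd can only stay the same or decrease.

Answer: no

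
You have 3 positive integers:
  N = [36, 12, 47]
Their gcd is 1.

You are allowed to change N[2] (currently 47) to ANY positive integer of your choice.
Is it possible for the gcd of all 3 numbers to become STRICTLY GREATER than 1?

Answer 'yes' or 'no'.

Current gcd = 1
gcd of all OTHER numbers (without N[2]=47): gcd([36, 12]) = 12
The new gcd after any change is gcd(12, new_value).
This can be at most 12.
Since 12 > old gcd 1, the gcd CAN increase (e.g., set N[2] = 12).

Answer: yes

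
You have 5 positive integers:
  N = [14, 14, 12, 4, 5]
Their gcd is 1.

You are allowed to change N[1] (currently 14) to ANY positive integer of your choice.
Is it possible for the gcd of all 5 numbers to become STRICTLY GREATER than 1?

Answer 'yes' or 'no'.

Answer: no

Derivation:
Current gcd = 1
gcd of all OTHER numbers (without N[1]=14): gcd([14, 12, 4, 5]) = 1
The new gcd after any change is gcd(1, new_value).
This can be at most 1.
Since 1 = old gcd 1, the gcd can only stay the same or decrease.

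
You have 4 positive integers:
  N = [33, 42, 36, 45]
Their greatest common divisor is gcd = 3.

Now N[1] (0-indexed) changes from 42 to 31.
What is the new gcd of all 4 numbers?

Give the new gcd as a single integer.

Answer: 1

Derivation:
Numbers: [33, 42, 36, 45], gcd = 3
Change: index 1, 42 -> 31
gcd of the OTHER numbers (without index 1): gcd([33, 36, 45]) = 3
New gcd = gcd(g_others, new_val) = gcd(3, 31) = 1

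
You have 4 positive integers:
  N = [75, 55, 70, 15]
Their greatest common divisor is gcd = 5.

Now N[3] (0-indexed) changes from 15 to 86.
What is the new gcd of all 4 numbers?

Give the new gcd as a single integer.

Answer: 1

Derivation:
Numbers: [75, 55, 70, 15], gcd = 5
Change: index 3, 15 -> 86
gcd of the OTHER numbers (without index 3): gcd([75, 55, 70]) = 5
New gcd = gcd(g_others, new_val) = gcd(5, 86) = 1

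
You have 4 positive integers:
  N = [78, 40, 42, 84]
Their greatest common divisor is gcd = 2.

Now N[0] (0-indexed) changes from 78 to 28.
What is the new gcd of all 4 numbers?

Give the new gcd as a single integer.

Answer: 2

Derivation:
Numbers: [78, 40, 42, 84], gcd = 2
Change: index 0, 78 -> 28
gcd of the OTHER numbers (without index 0): gcd([40, 42, 84]) = 2
New gcd = gcd(g_others, new_val) = gcd(2, 28) = 2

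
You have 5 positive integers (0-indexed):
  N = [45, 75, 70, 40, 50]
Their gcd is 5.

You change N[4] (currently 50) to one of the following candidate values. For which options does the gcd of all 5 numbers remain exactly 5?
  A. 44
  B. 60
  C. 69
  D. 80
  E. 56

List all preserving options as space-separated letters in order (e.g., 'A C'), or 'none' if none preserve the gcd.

Old gcd = 5; gcd of others (without N[4]) = 5
New gcd for candidate v: gcd(5, v). Preserves old gcd iff gcd(5, v) = 5.
  Option A: v=44, gcd(5,44)=1 -> changes
  Option B: v=60, gcd(5,60)=5 -> preserves
  Option C: v=69, gcd(5,69)=1 -> changes
  Option D: v=80, gcd(5,80)=5 -> preserves
  Option E: v=56, gcd(5,56)=1 -> changes

Answer: B D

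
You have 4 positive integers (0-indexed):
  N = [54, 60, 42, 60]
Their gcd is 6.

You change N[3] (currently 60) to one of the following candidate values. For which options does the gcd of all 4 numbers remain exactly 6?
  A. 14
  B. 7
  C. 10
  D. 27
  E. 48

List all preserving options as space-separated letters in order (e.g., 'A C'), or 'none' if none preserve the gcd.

Answer: E

Derivation:
Old gcd = 6; gcd of others (without N[3]) = 6
New gcd for candidate v: gcd(6, v). Preserves old gcd iff gcd(6, v) = 6.
  Option A: v=14, gcd(6,14)=2 -> changes
  Option B: v=7, gcd(6,7)=1 -> changes
  Option C: v=10, gcd(6,10)=2 -> changes
  Option D: v=27, gcd(6,27)=3 -> changes
  Option E: v=48, gcd(6,48)=6 -> preserves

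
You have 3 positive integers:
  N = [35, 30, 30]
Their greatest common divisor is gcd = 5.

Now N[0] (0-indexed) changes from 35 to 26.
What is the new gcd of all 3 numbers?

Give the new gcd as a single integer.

Answer: 2

Derivation:
Numbers: [35, 30, 30], gcd = 5
Change: index 0, 35 -> 26
gcd of the OTHER numbers (without index 0): gcd([30, 30]) = 30
New gcd = gcd(g_others, new_val) = gcd(30, 26) = 2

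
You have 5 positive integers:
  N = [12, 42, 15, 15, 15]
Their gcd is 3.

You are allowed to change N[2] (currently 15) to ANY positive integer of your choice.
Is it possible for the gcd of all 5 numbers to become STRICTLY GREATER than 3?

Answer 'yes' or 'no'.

Current gcd = 3
gcd of all OTHER numbers (without N[2]=15): gcd([12, 42, 15, 15]) = 3
The new gcd after any change is gcd(3, new_value).
This can be at most 3.
Since 3 = old gcd 3, the gcd can only stay the same or decrease.

Answer: no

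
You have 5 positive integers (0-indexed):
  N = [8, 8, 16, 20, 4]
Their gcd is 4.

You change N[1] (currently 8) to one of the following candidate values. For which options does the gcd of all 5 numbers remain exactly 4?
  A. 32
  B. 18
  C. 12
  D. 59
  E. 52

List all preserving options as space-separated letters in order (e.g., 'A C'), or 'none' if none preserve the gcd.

Answer: A C E

Derivation:
Old gcd = 4; gcd of others (without N[1]) = 4
New gcd for candidate v: gcd(4, v). Preserves old gcd iff gcd(4, v) = 4.
  Option A: v=32, gcd(4,32)=4 -> preserves
  Option B: v=18, gcd(4,18)=2 -> changes
  Option C: v=12, gcd(4,12)=4 -> preserves
  Option D: v=59, gcd(4,59)=1 -> changes
  Option E: v=52, gcd(4,52)=4 -> preserves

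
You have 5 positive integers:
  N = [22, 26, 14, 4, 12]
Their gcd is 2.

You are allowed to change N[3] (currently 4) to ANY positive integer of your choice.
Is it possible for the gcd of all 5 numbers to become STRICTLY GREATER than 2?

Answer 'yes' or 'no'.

Answer: no

Derivation:
Current gcd = 2
gcd of all OTHER numbers (without N[3]=4): gcd([22, 26, 14, 12]) = 2
The new gcd after any change is gcd(2, new_value).
This can be at most 2.
Since 2 = old gcd 2, the gcd can only stay the same or decrease.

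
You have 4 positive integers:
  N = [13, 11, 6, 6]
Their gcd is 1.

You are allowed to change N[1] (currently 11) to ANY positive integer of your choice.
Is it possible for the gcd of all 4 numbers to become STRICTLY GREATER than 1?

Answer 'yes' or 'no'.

Current gcd = 1
gcd of all OTHER numbers (without N[1]=11): gcd([13, 6, 6]) = 1
The new gcd after any change is gcd(1, new_value).
This can be at most 1.
Since 1 = old gcd 1, the gcd can only stay the same or decrease.

Answer: no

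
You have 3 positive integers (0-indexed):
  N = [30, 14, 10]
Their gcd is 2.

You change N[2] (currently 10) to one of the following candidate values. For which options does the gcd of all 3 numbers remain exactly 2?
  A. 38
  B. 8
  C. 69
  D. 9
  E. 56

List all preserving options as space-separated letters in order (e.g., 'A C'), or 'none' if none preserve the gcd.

Old gcd = 2; gcd of others (without N[2]) = 2
New gcd for candidate v: gcd(2, v). Preserves old gcd iff gcd(2, v) = 2.
  Option A: v=38, gcd(2,38)=2 -> preserves
  Option B: v=8, gcd(2,8)=2 -> preserves
  Option C: v=69, gcd(2,69)=1 -> changes
  Option D: v=9, gcd(2,9)=1 -> changes
  Option E: v=56, gcd(2,56)=2 -> preserves

Answer: A B E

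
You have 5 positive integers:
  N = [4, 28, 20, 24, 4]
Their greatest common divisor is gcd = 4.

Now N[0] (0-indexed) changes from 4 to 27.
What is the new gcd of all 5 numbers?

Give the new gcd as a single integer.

Answer: 1

Derivation:
Numbers: [4, 28, 20, 24, 4], gcd = 4
Change: index 0, 4 -> 27
gcd of the OTHER numbers (without index 0): gcd([28, 20, 24, 4]) = 4
New gcd = gcd(g_others, new_val) = gcd(4, 27) = 1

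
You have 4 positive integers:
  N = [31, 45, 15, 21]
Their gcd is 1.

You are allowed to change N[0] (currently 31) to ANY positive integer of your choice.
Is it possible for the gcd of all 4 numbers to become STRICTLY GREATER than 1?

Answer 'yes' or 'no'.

Answer: yes

Derivation:
Current gcd = 1
gcd of all OTHER numbers (without N[0]=31): gcd([45, 15, 21]) = 3
The new gcd after any change is gcd(3, new_value).
This can be at most 3.
Since 3 > old gcd 1, the gcd CAN increase (e.g., set N[0] = 3).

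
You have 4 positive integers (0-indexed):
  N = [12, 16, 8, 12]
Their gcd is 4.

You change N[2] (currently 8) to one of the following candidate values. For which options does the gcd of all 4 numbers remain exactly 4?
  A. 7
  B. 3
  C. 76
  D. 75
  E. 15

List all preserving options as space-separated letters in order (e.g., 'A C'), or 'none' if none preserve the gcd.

Old gcd = 4; gcd of others (without N[2]) = 4
New gcd for candidate v: gcd(4, v). Preserves old gcd iff gcd(4, v) = 4.
  Option A: v=7, gcd(4,7)=1 -> changes
  Option B: v=3, gcd(4,3)=1 -> changes
  Option C: v=76, gcd(4,76)=4 -> preserves
  Option D: v=75, gcd(4,75)=1 -> changes
  Option E: v=15, gcd(4,15)=1 -> changes

Answer: C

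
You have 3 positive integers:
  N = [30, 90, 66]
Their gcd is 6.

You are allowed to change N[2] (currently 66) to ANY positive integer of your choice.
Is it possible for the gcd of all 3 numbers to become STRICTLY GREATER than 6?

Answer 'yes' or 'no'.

Answer: yes

Derivation:
Current gcd = 6
gcd of all OTHER numbers (without N[2]=66): gcd([30, 90]) = 30
The new gcd after any change is gcd(30, new_value).
This can be at most 30.
Since 30 > old gcd 6, the gcd CAN increase (e.g., set N[2] = 30).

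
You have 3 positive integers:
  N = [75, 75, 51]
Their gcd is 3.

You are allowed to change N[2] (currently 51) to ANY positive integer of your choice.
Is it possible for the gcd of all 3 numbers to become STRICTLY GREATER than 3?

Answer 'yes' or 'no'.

Current gcd = 3
gcd of all OTHER numbers (without N[2]=51): gcd([75, 75]) = 75
The new gcd after any change is gcd(75, new_value).
This can be at most 75.
Since 75 > old gcd 3, the gcd CAN increase (e.g., set N[2] = 75).

Answer: yes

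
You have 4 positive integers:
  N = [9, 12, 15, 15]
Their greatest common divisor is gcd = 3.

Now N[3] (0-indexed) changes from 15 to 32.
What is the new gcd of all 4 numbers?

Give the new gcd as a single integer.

Answer: 1

Derivation:
Numbers: [9, 12, 15, 15], gcd = 3
Change: index 3, 15 -> 32
gcd of the OTHER numbers (without index 3): gcd([9, 12, 15]) = 3
New gcd = gcd(g_others, new_val) = gcd(3, 32) = 1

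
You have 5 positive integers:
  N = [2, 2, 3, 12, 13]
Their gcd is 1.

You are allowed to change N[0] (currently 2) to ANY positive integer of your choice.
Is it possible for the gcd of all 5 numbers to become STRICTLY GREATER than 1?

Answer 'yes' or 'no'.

Answer: no

Derivation:
Current gcd = 1
gcd of all OTHER numbers (without N[0]=2): gcd([2, 3, 12, 13]) = 1
The new gcd after any change is gcd(1, new_value).
This can be at most 1.
Since 1 = old gcd 1, the gcd can only stay the same or decrease.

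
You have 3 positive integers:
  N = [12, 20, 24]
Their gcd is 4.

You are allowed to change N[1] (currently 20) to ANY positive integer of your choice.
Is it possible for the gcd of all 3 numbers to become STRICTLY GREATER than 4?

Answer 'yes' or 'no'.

Answer: yes

Derivation:
Current gcd = 4
gcd of all OTHER numbers (without N[1]=20): gcd([12, 24]) = 12
The new gcd after any change is gcd(12, new_value).
This can be at most 12.
Since 12 > old gcd 4, the gcd CAN increase (e.g., set N[1] = 12).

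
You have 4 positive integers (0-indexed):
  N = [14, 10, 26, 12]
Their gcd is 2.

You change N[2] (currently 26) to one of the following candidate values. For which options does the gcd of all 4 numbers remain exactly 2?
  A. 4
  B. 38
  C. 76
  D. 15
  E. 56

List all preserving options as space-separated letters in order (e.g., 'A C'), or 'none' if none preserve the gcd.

Answer: A B C E

Derivation:
Old gcd = 2; gcd of others (without N[2]) = 2
New gcd for candidate v: gcd(2, v). Preserves old gcd iff gcd(2, v) = 2.
  Option A: v=4, gcd(2,4)=2 -> preserves
  Option B: v=38, gcd(2,38)=2 -> preserves
  Option C: v=76, gcd(2,76)=2 -> preserves
  Option D: v=15, gcd(2,15)=1 -> changes
  Option E: v=56, gcd(2,56)=2 -> preserves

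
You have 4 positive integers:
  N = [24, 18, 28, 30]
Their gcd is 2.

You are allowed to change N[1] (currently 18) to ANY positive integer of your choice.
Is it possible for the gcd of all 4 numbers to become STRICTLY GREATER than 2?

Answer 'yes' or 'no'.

Current gcd = 2
gcd of all OTHER numbers (without N[1]=18): gcd([24, 28, 30]) = 2
The new gcd after any change is gcd(2, new_value).
This can be at most 2.
Since 2 = old gcd 2, the gcd can only stay the same or decrease.

Answer: no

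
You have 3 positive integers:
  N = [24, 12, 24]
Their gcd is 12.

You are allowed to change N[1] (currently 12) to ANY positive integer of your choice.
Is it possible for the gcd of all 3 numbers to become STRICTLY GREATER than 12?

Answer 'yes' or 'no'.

Current gcd = 12
gcd of all OTHER numbers (without N[1]=12): gcd([24, 24]) = 24
The new gcd after any change is gcd(24, new_value).
This can be at most 24.
Since 24 > old gcd 12, the gcd CAN increase (e.g., set N[1] = 24).

Answer: yes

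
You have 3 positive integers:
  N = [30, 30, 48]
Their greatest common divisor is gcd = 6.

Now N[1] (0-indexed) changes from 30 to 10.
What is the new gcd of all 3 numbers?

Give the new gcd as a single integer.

Answer: 2

Derivation:
Numbers: [30, 30, 48], gcd = 6
Change: index 1, 30 -> 10
gcd of the OTHER numbers (without index 1): gcd([30, 48]) = 6
New gcd = gcd(g_others, new_val) = gcd(6, 10) = 2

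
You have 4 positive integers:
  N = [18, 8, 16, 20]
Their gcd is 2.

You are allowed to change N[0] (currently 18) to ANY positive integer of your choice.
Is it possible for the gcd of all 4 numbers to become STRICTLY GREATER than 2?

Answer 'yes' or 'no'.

Current gcd = 2
gcd of all OTHER numbers (without N[0]=18): gcd([8, 16, 20]) = 4
The new gcd after any change is gcd(4, new_value).
This can be at most 4.
Since 4 > old gcd 2, the gcd CAN increase (e.g., set N[0] = 4).

Answer: yes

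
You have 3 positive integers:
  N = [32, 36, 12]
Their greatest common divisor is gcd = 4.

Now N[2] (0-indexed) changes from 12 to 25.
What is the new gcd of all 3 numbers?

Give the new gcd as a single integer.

Numbers: [32, 36, 12], gcd = 4
Change: index 2, 12 -> 25
gcd of the OTHER numbers (without index 2): gcd([32, 36]) = 4
New gcd = gcd(g_others, new_val) = gcd(4, 25) = 1

Answer: 1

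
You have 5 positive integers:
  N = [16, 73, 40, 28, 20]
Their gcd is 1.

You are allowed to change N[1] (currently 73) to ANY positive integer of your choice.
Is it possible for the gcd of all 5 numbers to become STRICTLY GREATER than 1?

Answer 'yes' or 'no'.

Current gcd = 1
gcd of all OTHER numbers (without N[1]=73): gcd([16, 40, 28, 20]) = 4
The new gcd after any change is gcd(4, new_value).
This can be at most 4.
Since 4 > old gcd 1, the gcd CAN increase (e.g., set N[1] = 4).

Answer: yes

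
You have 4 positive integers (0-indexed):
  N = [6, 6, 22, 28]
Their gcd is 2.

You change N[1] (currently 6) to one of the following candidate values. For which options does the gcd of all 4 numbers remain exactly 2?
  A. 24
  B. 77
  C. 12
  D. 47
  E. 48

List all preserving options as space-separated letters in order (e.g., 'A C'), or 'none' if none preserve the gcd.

Answer: A C E

Derivation:
Old gcd = 2; gcd of others (without N[1]) = 2
New gcd for candidate v: gcd(2, v). Preserves old gcd iff gcd(2, v) = 2.
  Option A: v=24, gcd(2,24)=2 -> preserves
  Option B: v=77, gcd(2,77)=1 -> changes
  Option C: v=12, gcd(2,12)=2 -> preserves
  Option D: v=47, gcd(2,47)=1 -> changes
  Option E: v=48, gcd(2,48)=2 -> preserves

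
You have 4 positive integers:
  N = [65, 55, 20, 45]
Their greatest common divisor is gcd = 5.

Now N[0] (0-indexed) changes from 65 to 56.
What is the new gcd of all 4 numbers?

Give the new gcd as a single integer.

Answer: 1

Derivation:
Numbers: [65, 55, 20, 45], gcd = 5
Change: index 0, 65 -> 56
gcd of the OTHER numbers (without index 0): gcd([55, 20, 45]) = 5
New gcd = gcd(g_others, new_val) = gcd(5, 56) = 1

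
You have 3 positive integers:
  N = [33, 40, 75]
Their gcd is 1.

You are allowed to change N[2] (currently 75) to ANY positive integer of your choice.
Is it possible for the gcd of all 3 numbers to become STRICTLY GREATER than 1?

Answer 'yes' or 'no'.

Current gcd = 1
gcd of all OTHER numbers (without N[2]=75): gcd([33, 40]) = 1
The new gcd after any change is gcd(1, new_value).
This can be at most 1.
Since 1 = old gcd 1, the gcd can only stay the same or decrease.

Answer: no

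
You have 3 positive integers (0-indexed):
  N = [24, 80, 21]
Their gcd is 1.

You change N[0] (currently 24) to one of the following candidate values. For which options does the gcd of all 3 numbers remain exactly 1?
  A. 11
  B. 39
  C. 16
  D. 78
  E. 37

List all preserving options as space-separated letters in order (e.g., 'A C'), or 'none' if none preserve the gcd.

Answer: A B C D E

Derivation:
Old gcd = 1; gcd of others (without N[0]) = 1
New gcd for candidate v: gcd(1, v). Preserves old gcd iff gcd(1, v) = 1.
  Option A: v=11, gcd(1,11)=1 -> preserves
  Option B: v=39, gcd(1,39)=1 -> preserves
  Option C: v=16, gcd(1,16)=1 -> preserves
  Option D: v=78, gcd(1,78)=1 -> preserves
  Option E: v=37, gcd(1,37)=1 -> preserves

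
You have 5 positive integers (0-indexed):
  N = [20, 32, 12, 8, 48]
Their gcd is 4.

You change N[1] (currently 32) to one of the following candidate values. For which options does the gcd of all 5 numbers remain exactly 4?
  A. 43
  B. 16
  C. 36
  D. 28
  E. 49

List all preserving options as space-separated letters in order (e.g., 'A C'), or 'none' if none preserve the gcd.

Old gcd = 4; gcd of others (without N[1]) = 4
New gcd for candidate v: gcd(4, v). Preserves old gcd iff gcd(4, v) = 4.
  Option A: v=43, gcd(4,43)=1 -> changes
  Option B: v=16, gcd(4,16)=4 -> preserves
  Option C: v=36, gcd(4,36)=4 -> preserves
  Option D: v=28, gcd(4,28)=4 -> preserves
  Option E: v=49, gcd(4,49)=1 -> changes

Answer: B C D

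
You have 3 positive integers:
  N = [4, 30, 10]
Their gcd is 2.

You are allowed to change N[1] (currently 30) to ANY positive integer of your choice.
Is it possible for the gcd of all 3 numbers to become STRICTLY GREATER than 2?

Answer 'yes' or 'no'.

Answer: no

Derivation:
Current gcd = 2
gcd of all OTHER numbers (without N[1]=30): gcd([4, 10]) = 2
The new gcd after any change is gcd(2, new_value).
This can be at most 2.
Since 2 = old gcd 2, the gcd can only stay the same or decrease.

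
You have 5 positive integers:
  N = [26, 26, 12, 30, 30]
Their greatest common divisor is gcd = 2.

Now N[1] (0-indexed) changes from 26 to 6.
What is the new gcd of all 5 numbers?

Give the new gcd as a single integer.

Answer: 2

Derivation:
Numbers: [26, 26, 12, 30, 30], gcd = 2
Change: index 1, 26 -> 6
gcd of the OTHER numbers (without index 1): gcd([26, 12, 30, 30]) = 2
New gcd = gcd(g_others, new_val) = gcd(2, 6) = 2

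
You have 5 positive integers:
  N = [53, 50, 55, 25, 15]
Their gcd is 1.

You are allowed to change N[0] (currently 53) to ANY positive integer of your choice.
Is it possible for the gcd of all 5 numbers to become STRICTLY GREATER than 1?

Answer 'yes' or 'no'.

Answer: yes

Derivation:
Current gcd = 1
gcd of all OTHER numbers (without N[0]=53): gcd([50, 55, 25, 15]) = 5
The new gcd after any change is gcd(5, new_value).
This can be at most 5.
Since 5 > old gcd 1, the gcd CAN increase (e.g., set N[0] = 5).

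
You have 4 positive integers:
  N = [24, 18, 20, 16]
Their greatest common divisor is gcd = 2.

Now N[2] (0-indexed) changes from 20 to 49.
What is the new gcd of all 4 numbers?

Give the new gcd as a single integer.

Numbers: [24, 18, 20, 16], gcd = 2
Change: index 2, 20 -> 49
gcd of the OTHER numbers (without index 2): gcd([24, 18, 16]) = 2
New gcd = gcd(g_others, new_val) = gcd(2, 49) = 1

Answer: 1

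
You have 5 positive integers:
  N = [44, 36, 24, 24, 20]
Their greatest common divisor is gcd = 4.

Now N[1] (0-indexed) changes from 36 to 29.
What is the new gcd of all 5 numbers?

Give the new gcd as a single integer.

Numbers: [44, 36, 24, 24, 20], gcd = 4
Change: index 1, 36 -> 29
gcd of the OTHER numbers (without index 1): gcd([44, 24, 24, 20]) = 4
New gcd = gcd(g_others, new_val) = gcd(4, 29) = 1

Answer: 1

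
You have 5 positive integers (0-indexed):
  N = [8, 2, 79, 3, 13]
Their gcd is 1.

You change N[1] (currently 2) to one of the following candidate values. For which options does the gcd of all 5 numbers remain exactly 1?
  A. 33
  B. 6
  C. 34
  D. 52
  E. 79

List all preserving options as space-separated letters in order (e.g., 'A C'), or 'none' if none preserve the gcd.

Old gcd = 1; gcd of others (without N[1]) = 1
New gcd for candidate v: gcd(1, v). Preserves old gcd iff gcd(1, v) = 1.
  Option A: v=33, gcd(1,33)=1 -> preserves
  Option B: v=6, gcd(1,6)=1 -> preserves
  Option C: v=34, gcd(1,34)=1 -> preserves
  Option D: v=52, gcd(1,52)=1 -> preserves
  Option E: v=79, gcd(1,79)=1 -> preserves

Answer: A B C D E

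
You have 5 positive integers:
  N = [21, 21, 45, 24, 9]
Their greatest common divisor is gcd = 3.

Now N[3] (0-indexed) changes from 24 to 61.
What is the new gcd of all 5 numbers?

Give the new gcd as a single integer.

Numbers: [21, 21, 45, 24, 9], gcd = 3
Change: index 3, 24 -> 61
gcd of the OTHER numbers (without index 3): gcd([21, 21, 45, 9]) = 3
New gcd = gcd(g_others, new_val) = gcd(3, 61) = 1

Answer: 1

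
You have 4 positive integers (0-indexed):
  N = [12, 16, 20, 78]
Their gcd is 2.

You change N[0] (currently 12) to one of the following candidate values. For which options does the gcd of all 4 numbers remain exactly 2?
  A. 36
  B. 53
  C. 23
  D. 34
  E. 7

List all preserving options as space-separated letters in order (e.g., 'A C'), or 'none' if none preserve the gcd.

Old gcd = 2; gcd of others (without N[0]) = 2
New gcd for candidate v: gcd(2, v). Preserves old gcd iff gcd(2, v) = 2.
  Option A: v=36, gcd(2,36)=2 -> preserves
  Option B: v=53, gcd(2,53)=1 -> changes
  Option C: v=23, gcd(2,23)=1 -> changes
  Option D: v=34, gcd(2,34)=2 -> preserves
  Option E: v=7, gcd(2,7)=1 -> changes

Answer: A D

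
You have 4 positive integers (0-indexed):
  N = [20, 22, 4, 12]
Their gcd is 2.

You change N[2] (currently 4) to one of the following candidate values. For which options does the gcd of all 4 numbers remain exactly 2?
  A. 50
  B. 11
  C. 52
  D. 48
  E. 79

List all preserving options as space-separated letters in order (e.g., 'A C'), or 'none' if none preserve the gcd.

Old gcd = 2; gcd of others (without N[2]) = 2
New gcd for candidate v: gcd(2, v). Preserves old gcd iff gcd(2, v) = 2.
  Option A: v=50, gcd(2,50)=2 -> preserves
  Option B: v=11, gcd(2,11)=1 -> changes
  Option C: v=52, gcd(2,52)=2 -> preserves
  Option D: v=48, gcd(2,48)=2 -> preserves
  Option E: v=79, gcd(2,79)=1 -> changes

Answer: A C D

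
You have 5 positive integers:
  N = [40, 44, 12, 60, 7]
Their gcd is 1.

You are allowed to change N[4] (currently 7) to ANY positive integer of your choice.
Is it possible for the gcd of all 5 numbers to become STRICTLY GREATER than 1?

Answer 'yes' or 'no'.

Answer: yes

Derivation:
Current gcd = 1
gcd of all OTHER numbers (without N[4]=7): gcd([40, 44, 12, 60]) = 4
The new gcd after any change is gcd(4, new_value).
This can be at most 4.
Since 4 > old gcd 1, the gcd CAN increase (e.g., set N[4] = 4).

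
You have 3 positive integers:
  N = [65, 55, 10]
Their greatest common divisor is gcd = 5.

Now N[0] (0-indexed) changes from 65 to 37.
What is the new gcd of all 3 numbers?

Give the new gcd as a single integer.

Numbers: [65, 55, 10], gcd = 5
Change: index 0, 65 -> 37
gcd of the OTHER numbers (without index 0): gcd([55, 10]) = 5
New gcd = gcd(g_others, new_val) = gcd(5, 37) = 1

Answer: 1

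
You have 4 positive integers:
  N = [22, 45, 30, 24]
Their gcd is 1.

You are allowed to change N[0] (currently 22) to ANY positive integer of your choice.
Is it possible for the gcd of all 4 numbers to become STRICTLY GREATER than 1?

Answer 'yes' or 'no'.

Answer: yes

Derivation:
Current gcd = 1
gcd of all OTHER numbers (without N[0]=22): gcd([45, 30, 24]) = 3
The new gcd after any change is gcd(3, new_value).
This can be at most 3.
Since 3 > old gcd 1, the gcd CAN increase (e.g., set N[0] = 3).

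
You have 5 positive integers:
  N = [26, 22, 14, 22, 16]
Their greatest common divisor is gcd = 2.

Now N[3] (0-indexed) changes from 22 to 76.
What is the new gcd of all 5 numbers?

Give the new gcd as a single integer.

Numbers: [26, 22, 14, 22, 16], gcd = 2
Change: index 3, 22 -> 76
gcd of the OTHER numbers (without index 3): gcd([26, 22, 14, 16]) = 2
New gcd = gcd(g_others, new_val) = gcd(2, 76) = 2

Answer: 2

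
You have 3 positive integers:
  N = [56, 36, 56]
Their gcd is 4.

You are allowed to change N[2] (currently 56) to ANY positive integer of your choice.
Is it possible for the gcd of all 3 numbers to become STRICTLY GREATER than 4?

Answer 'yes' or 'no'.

Current gcd = 4
gcd of all OTHER numbers (without N[2]=56): gcd([56, 36]) = 4
The new gcd after any change is gcd(4, new_value).
This can be at most 4.
Since 4 = old gcd 4, the gcd can only stay the same or decrease.

Answer: no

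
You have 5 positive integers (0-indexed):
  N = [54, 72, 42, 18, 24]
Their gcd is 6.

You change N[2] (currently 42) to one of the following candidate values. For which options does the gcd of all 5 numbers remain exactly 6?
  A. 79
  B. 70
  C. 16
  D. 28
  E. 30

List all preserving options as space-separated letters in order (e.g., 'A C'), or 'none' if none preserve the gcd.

Answer: E

Derivation:
Old gcd = 6; gcd of others (without N[2]) = 6
New gcd for candidate v: gcd(6, v). Preserves old gcd iff gcd(6, v) = 6.
  Option A: v=79, gcd(6,79)=1 -> changes
  Option B: v=70, gcd(6,70)=2 -> changes
  Option C: v=16, gcd(6,16)=2 -> changes
  Option D: v=28, gcd(6,28)=2 -> changes
  Option E: v=30, gcd(6,30)=6 -> preserves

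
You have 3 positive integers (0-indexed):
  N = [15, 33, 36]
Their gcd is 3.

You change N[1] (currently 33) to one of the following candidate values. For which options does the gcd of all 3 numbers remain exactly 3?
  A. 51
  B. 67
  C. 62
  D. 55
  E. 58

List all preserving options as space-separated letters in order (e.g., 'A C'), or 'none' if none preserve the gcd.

Old gcd = 3; gcd of others (without N[1]) = 3
New gcd for candidate v: gcd(3, v). Preserves old gcd iff gcd(3, v) = 3.
  Option A: v=51, gcd(3,51)=3 -> preserves
  Option B: v=67, gcd(3,67)=1 -> changes
  Option C: v=62, gcd(3,62)=1 -> changes
  Option D: v=55, gcd(3,55)=1 -> changes
  Option E: v=58, gcd(3,58)=1 -> changes

Answer: A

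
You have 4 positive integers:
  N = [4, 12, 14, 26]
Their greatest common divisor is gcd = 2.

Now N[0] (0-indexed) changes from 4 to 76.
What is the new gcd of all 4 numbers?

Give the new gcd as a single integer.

Numbers: [4, 12, 14, 26], gcd = 2
Change: index 0, 4 -> 76
gcd of the OTHER numbers (without index 0): gcd([12, 14, 26]) = 2
New gcd = gcd(g_others, new_val) = gcd(2, 76) = 2

Answer: 2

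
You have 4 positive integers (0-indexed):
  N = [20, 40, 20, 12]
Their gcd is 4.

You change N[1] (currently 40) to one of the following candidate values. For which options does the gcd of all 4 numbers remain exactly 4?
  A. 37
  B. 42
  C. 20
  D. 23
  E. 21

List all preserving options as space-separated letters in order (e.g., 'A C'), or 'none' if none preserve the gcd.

Old gcd = 4; gcd of others (without N[1]) = 4
New gcd for candidate v: gcd(4, v). Preserves old gcd iff gcd(4, v) = 4.
  Option A: v=37, gcd(4,37)=1 -> changes
  Option B: v=42, gcd(4,42)=2 -> changes
  Option C: v=20, gcd(4,20)=4 -> preserves
  Option D: v=23, gcd(4,23)=1 -> changes
  Option E: v=21, gcd(4,21)=1 -> changes

Answer: C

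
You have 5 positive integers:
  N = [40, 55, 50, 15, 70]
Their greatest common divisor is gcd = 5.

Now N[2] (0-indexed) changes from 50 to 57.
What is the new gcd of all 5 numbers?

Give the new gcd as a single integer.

Answer: 1

Derivation:
Numbers: [40, 55, 50, 15, 70], gcd = 5
Change: index 2, 50 -> 57
gcd of the OTHER numbers (without index 2): gcd([40, 55, 15, 70]) = 5
New gcd = gcd(g_others, new_val) = gcd(5, 57) = 1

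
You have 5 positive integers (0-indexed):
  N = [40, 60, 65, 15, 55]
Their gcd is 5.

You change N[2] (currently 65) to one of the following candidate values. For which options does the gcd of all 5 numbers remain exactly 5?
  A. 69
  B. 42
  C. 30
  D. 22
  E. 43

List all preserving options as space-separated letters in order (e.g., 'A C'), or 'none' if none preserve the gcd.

Old gcd = 5; gcd of others (without N[2]) = 5
New gcd for candidate v: gcd(5, v). Preserves old gcd iff gcd(5, v) = 5.
  Option A: v=69, gcd(5,69)=1 -> changes
  Option B: v=42, gcd(5,42)=1 -> changes
  Option C: v=30, gcd(5,30)=5 -> preserves
  Option D: v=22, gcd(5,22)=1 -> changes
  Option E: v=43, gcd(5,43)=1 -> changes

Answer: C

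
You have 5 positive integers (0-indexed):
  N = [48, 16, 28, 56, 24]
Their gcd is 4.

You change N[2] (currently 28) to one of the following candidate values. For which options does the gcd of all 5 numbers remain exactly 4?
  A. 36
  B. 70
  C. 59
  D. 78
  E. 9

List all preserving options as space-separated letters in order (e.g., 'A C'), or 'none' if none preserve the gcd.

Answer: A

Derivation:
Old gcd = 4; gcd of others (without N[2]) = 8
New gcd for candidate v: gcd(8, v). Preserves old gcd iff gcd(8, v) = 4.
  Option A: v=36, gcd(8,36)=4 -> preserves
  Option B: v=70, gcd(8,70)=2 -> changes
  Option C: v=59, gcd(8,59)=1 -> changes
  Option D: v=78, gcd(8,78)=2 -> changes
  Option E: v=9, gcd(8,9)=1 -> changes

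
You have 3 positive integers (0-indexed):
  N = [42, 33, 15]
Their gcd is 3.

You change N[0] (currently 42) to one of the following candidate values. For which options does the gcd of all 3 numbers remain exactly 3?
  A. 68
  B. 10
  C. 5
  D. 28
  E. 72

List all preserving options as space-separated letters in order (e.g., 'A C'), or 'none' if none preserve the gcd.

Answer: E

Derivation:
Old gcd = 3; gcd of others (without N[0]) = 3
New gcd for candidate v: gcd(3, v). Preserves old gcd iff gcd(3, v) = 3.
  Option A: v=68, gcd(3,68)=1 -> changes
  Option B: v=10, gcd(3,10)=1 -> changes
  Option C: v=5, gcd(3,5)=1 -> changes
  Option D: v=28, gcd(3,28)=1 -> changes
  Option E: v=72, gcd(3,72)=3 -> preserves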